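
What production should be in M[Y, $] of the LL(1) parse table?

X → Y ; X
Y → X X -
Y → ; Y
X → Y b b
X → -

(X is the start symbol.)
To find M[Y, $], we find productions for Y where $ is in the predict set (PREDICT(N → α) = (FIRST(α) \ {ε}) ∪ (FOLLOW(N) if α ⇒* ε)).

Relevant sets:
  FIRST(X) = { '-', ';' }

Y → X X -: PREDICT = { '-', ';' }
Y → ; Y: PREDICT = { ';' }

M[Y, $] is empty (no production applies)

Answer: Empty (error entry)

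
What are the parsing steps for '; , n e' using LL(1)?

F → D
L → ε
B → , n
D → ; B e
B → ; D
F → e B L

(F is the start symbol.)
LL(1) parsing maintains a stack (initially the start symbol over $) and the input. At each step: if the stack top is a terminal, match it against the current input token; if it is a non-terminal N, replace it with the RHS of M[N, lookahead] (the unique production whose predict set contains the lookahead).

Stack is shown with the top on the left.

Stack    Input      Action
--------------------------
F $      ; , n e $  output F → D
D $      ; , n e $  output D → ; B e
; B e $  ; , n e $  match ';'
B e $    , n e $    output B → , n
, n e $  , n e $    match ','
n e $    n e $      match 'n'
e $      e $        match 'e'
$        $          accept

The string is accepted.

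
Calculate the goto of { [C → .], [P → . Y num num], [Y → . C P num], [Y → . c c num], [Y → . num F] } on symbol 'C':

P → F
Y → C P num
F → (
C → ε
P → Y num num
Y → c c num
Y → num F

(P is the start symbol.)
GOTO(I, 'C') = CLOSURE({ [A → αX.β] : [A → α.Xβ] ∈ I, X = 'C' })

Items with dot before 'C', with the dot advanced:
  [Y → . C P num] → [Y → C . P num]
Closure of the advanced items:
  [Y → C . P num] has the dot before P: add [P → . F], [P → . Y num num]
  [P → . F] has the dot before F: add [F → . (]
  [P → . Y num num] has the dot before Y: add [Y → . C P num], [Y → . c c num], [Y → . num F]
  [Y → . C P num] has the dot before C: add [C → .]

GOTO = { [C → .], [F → . (], [P → . F], [P → . Y num num], [Y → . C P num], [Y → . c c num], [Y → . num F], [Y → C . P num] }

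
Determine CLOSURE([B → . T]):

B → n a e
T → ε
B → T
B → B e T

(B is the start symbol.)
{ [B → . T], [T → .] }

To compute CLOSURE, for each item [A → α.Bβ] where B is a non-terminal, add [B → .γ] for all productions B → γ; repeat for the newly added items until nothing changes.

Start with: [B → . T]
  [B → . T] has the dot before T: add [T → .]
No further items can be added.

CLOSURE = { [B → . T], [T → .] }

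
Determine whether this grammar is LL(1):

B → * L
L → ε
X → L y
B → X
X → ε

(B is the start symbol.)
Yes, the grammar is LL(1).

Relevant sets:
  FIRST(X) = { 'y', ε }
  FIRST(L) = { ε }
  FOLLOW(B) = { $ }
  FOLLOW(X) = { $ }

For B:
  PREDICT(B → '*' L) = { '*' }
  PREDICT(B → X) = { $, 'y' }
For X:
  PREDICT(X → L y) = { 'y' }
  PREDICT(X → ε) = { $ }
L has a single production, so nothing to check there.

All predict sets are disjoint. The grammar IS LL(1).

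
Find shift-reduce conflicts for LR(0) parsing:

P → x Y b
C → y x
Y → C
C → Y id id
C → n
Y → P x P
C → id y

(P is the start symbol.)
No shift-reduce conflicts

A shift-reduce conflict occurs when an LR(0) state has both:
  - a complete (reduce) item [A → α .] (dot at the end), and
  - a shift item [B → β . c γ] (dot before a terminal).

Augment with P' → P and build the canonical LR(0) collection (I0 = CLOSURE({[P' → . P]}), then GOTO on every symbol after a dot until no new states appear). It has 16 states:
  I0: { [P → . x Y b], [P' → . P] }  — shift
  I1: { [P' → P .] }  — accept
  I2: { [C → . Y id id], [C → . id y], [C → . n], [C → . y x], [P → . x Y b], [P → x . Y b], [Y → . C], [Y → . P x P] }  — shift
  I3: { [Y → C .] }  — reduce
  I4: { [Y → P . x P] }  — shift
  I5: { [C → Y . id id], [P → x Y . b] }  — shift
  I6: { [C → id . y] }  — shift
  I7: { [C → n .] }  — reduce
  I8: { [C → y . x] }  — shift
  I9: { [C → y x .] }  — reduce
  I10: { [C → id y .] }  — reduce
  I11: { [P → x Y b .] }  — reduce
  I12: { [C → Y id . id] }  — shift
  I13: { [C → Y id id .] }  — reduce
  I14: { [P → . x Y b], [Y → P x . P] }  — shift
  I15: { [Y → P x P .] }  — reduce

No state contains both a complete item and a shift item.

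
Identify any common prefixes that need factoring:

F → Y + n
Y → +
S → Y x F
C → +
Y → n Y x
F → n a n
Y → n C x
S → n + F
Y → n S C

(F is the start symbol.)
Yes, Y has productions with common prefix 'n'

Left-factoring is needed when two productions for the same non-terminal
share a common prefix on the right-hand side.

Productions for F:
  F → Y + n
  F → n a n
Productions for Y:
  Y → +
  Y → n Y x
  Y → n C x
  Y → n S C
Productions for S:
  S → Y x F
  S → n + F

Found common prefix 'n' in productions for Y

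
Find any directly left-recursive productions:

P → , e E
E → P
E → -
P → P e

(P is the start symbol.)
Direct left recursion occurs when N → N α for some non-terminal N (the right-hand side begins with the left-hand side itself).

P → , e E: starts with ','
E → P: starts with P
E → -: starts with '-'
P → P e: LEFT RECURSIVE (starts with P)

The grammar has direct left recursion on: P.

Answer: Yes, P is left-recursive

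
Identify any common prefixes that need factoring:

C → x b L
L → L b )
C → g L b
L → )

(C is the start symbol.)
No, left-factoring is not needed

Left-factoring is needed when two productions for the same non-terminal
share a common prefix on the right-hand side.

Productions for C:
  C → x b L
  C → g L b
Productions for L:
  L → L b )
  L → )

No common prefixes found.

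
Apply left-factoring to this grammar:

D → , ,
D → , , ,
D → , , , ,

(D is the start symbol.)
Left-factoring transforms A → αβ₁ | αβ₂ into A → αA' and A' → β₁ | β₂
(α is the longest common prefix among the alternatives). Repeat until
no nonterminal has two alternatives with a common prefix.

Round 1: D has alternatives sharing prefix ', ,'. Introduce D': D → , , D'
  Add: D' → ε
  Add: D' → ,
  Add: D' → , ,

Round 2: D' has alternatives sharing prefix ','. Introduce D'': D' → , D''
  Add: D'' → ε
  Add: D'' → ,

No remaining common prefixes — done.

Resulting grammar:
D → , , D'
D' → ε
D' → , D''
D'' → ε
D'' → ,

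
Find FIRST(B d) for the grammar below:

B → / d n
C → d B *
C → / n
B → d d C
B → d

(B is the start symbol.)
{ '/', 'd' }

FIRST sets of the non-terminals involved (from the grammar, by fixed-point iteration):
  FIRST(B) = { '/', 'd' }

To compute FIRST(B d), process the symbols left to right:
Symbol B is a non-terminal. Add FIRST(B) \ {ε} = { '/', 'd' }
B is not nullable (ε ∉ FIRST(B)), so stop here.
FIRST(B d) = { '/', 'd' }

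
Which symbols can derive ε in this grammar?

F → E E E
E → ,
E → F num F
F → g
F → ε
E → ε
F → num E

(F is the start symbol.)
{ 'E', 'F' }

A non-terminal is nullable if it can derive ε (the empty string): either it has an ε-production, or it has a production whose right-hand side consists entirely of nullable non-terminals.

ε-productions: F → ε, E → ε
So F, E are immediately nullable.
Every non-terminal is now nullable.
Nullable = { 'E', 'F' }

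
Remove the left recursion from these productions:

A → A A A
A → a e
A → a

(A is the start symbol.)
A is directly left-recursive. The standard transformation for
  A → A α₁ | ... | A α_m | β₁ | ... | β_n
is
  A  → β₁ A' | ... | β_n A'
  A' → α₁ A' | ... | α_m A' | ε

A → a e becomes A → a e A'
A → a becomes A → a A'
A → A A A becomes A' → A A A'
Add A' → ε

Resulting grammar:
A → a e A'
A → a A'
A' → A A A'
A' → ε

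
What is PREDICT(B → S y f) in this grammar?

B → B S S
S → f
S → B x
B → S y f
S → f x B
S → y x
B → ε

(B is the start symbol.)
{ 'f', 'x', 'y' }

PREDICT(B → S y f) = (FIRST(RHS) \ {ε}) ∪ (FOLLOW(B) if ε ∈ FIRST(RHS), i.e. RHS ⇒* ε)
FIRST(S) = { 'f', 'x', 'y' }
FIRST(S y f) = { 'f', 'x', 'y' }
ε ∉ FIRST(S y f), so FOLLOW(B) is not added.
PREDICT(B → S y f) = { 'f', 'x', 'y' }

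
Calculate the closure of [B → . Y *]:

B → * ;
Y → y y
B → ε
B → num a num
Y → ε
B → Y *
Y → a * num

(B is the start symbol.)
To compute CLOSURE, for each item [A → α.Bβ] where B is a non-terminal, add [B → .γ] for all productions B → γ; repeat for the newly added items until nothing changes.

Start with: [B → . Y *]
  [B → . Y *] has the dot before Y: add [Y → . y y], [Y → .], [Y → . a * num]
No further items can be added.

CLOSURE = { [B → . Y *], [Y → . a * num], [Y → . y y], [Y → .] }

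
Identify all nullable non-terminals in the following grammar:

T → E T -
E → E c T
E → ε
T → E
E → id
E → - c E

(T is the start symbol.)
{ 'E', 'T' }

A non-terminal is nullable if it can derive ε (the empty string): either it has an ε-production, or it has a production whose right-hand side consists entirely of nullable non-terminals.

ε-productions: E → ε
So E is immediately nullable.
T → E: every symbol on the right is nullable, so T is nullable too.
Every non-terminal is now nullable.
Nullable = { 'E', 'T' }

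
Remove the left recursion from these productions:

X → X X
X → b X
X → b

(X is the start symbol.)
X → b X X'
X → b X'
X' → X X'
X' → ε

X is directly left-recursive. The standard transformation for
  A → A α₁ | ... | A α_m | β₁ | ... | β_n
is
  A  → β₁ A' | ... | β_n A'
  A' → α₁ A' | ... | α_m A' | ε

X → b X becomes X → b X X'
X → b becomes X → b X'
X → X X becomes X' → X X'
Add X' → ε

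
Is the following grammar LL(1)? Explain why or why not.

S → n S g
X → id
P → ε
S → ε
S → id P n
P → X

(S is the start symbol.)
Yes, the grammar is LL(1).

A grammar is LL(1) if for each non-terminal N with multiple productions, the predict sets of those productions are pairwise disjoint, where PREDICT(N → α) = (FIRST(α) \ {ε}) ∪ (FOLLOW(N) if α ⇒* ε).

Relevant sets:
  FIRST(X) = { 'id' }
  FOLLOW(S) = { $, 'g' }
  FOLLOW(P) = { 'n' }

For S:
  PREDICT(S → n S g) = { 'n' }
  PREDICT(S → ε) = { $, 'g' }
  PREDICT(S → id P n) = { 'id' }
For P:
  PREDICT(P → ε) = { 'n' }
  PREDICT(P → X) = { 'id' }
X has a single production, so nothing to check there.

All predict sets are disjoint. The grammar IS LL(1).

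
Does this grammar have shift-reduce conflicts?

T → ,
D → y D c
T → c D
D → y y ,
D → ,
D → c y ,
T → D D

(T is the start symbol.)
A shift-reduce conflict occurs when an LR(0) state has both:
  - a complete (reduce) item [A → α .] (dot at the end), and
  - a shift item [B → β . c γ] (dot before a terminal).

Augment with T' → T and build the canonical LR(0) collection (I0 = CLOSURE({[T' → . T]}), then GOTO on every symbol after a dot until no new states appear). It has 18 states:
  I0: { [D → . ,], [D → . c y ,], [D → . y D c], [D → . y y ,], [T → . ,], [T → . D D], [T → . c D], [T' → . T] }  — shift
  I1: { [D → , .], [T → , .] }  — 2 reduces
  I2: { [D → . ,], [D → . c y ,], [D → . y D c], [D → . y y ,], [T → D . D] }  — shift
  I3: { [T' → T .] }  — accept
  I4: { [D → . ,], [D → . c y ,], [D → . y D c], [D → . y y ,], [D → c . y ,], [T → c . D] }  — shift
  I5: { [D → . ,], [D → . c y ,], [D → . y D c], [D → . y y ,], [D → y . D c], [D → y . y ,] }  — shift
  I6: { [D → , .] }  — reduce
  I7: { [D → y D . c] }  — shift
  I8: { [D → c . y ,] }  — shift
  I9: { [D → . ,], [D → . c y ,], [D → . y D c], [D → . y y ,], [D → y . D c], [D → y . y ,], [D → y y . ,] }  — shift
  I10: { [D → , .], [D → y y , .] }  — 2 reduces
  I11: { [D → c y . ,] }  — shift
  I12: { [D → c y , .] }  — reduce
  I13: { [D → y D c .] }  — reduce
  I14: { [T → c D .] }  — reduce
  I15: { [D → . ,], [D → . c y ,], [D → . y D c], [D → . y y ,], [D → c y . ,], [D → y . D c], [D → y . y ,] }  — shift
  I16: { [D → , .], [D → c y , .] }  — 2 reduces
  I17: { [T → D D .] }  — reduce

No state contains both a complete item and a shift item.

Answer: No shift-reduce conflicts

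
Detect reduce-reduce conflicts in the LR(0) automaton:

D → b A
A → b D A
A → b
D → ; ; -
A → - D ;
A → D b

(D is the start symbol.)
Yes — I10: [A → D b .] vs [A → b .]

A reduce-reduce conflict occurs when an LR(0) state has two complete items [A → α .] and [B → β .] — both call for a reduction, and with no lookahead the parser cannot choose between them.

Augment with D' → D and build the canonical LR(0) collection (I0 = CLOSURE({[D' → . D]}), then GOTO on every symbol after a dot until no new states appear). It has 16 states:
  I0: { [D → . ; ; -], [D → . b A], [D' → . D] }  — shift
  I1: { [D → ; . ; -] }  — shift
  I2: { [D' → D .] }  — accept
  I3: { [A → . - D ;], [A → . D b], [A → . b D A], [A → . b], [D → . ; ; -], [D → . b A], [D → b . A] }  — shift
  I4: { [A → - . D ;], [D → . ; ; -], [D → . b A] }  — shift
  I5: { [D → b A .] }  — reduce
  I6: { [A → D . b] }  — shift
  I7: { [A → . - D ;], [A → . D b], [A → . b D A], [A → . b], [A → b . D A], [A → b .], [D → . ; ; -], [D → . b A], [D → b . A] }  — shift, reduce
  I8: { [A → . - D ;], [A → . D b], [A → . b D A], [A → . b], [A → D . b], [A → b D . A], [D → . ; ; -], [D → . b A] }  — shift
  I9: { [A → b D A .] }  — reduce
  I10: { [A → . - D ;], [A → . D b], [A → . b D A], [A → . b], [A → D b .], [A → b . D A], [A → b .], [D → . ; ; -], [D → . b A], [D → b . A] }  — shift, 2 reduces
  I11: { [A → D b .] }  — reduce
  I12: { [A → - D . ;] }  — shift
  I13: { [A → - D ; .] }  — reduce
  I14: { [D → ; ; . -] }  — shift
  I15: { [D → ; ; - .] }  — reduce

I10 contains complete items [A → D b .], [A → b .] — reduce-reduce conflict.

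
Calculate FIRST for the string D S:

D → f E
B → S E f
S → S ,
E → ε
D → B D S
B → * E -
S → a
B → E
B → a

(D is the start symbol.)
{ '*', 'a', 'f' }

FIRST sets of the non-terminals involved (from the grammar, by fixed-point iteration):
  FIRST(D) = { '*', 'a', 'f' }

To compute FIRST(D S), process the symbols left to right:
Symbol D is a non-terminal. Add FIRST(D) \ {ε} = { '*', 'a', 'f' }
D is not nullable (ε ∉ FIRST(D)), so stop here.
FIRST(D S) = { '*', 'a', 'f' }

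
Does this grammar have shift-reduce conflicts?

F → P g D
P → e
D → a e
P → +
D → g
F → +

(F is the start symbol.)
No shift-reduce conflicts

A shift-reduce conflict occurs when an LR(0) state has both:
  - a complete (reduce) item [A → α .] (dot at the end), and
  - a shift item [B → β . c γ] (dot before a terminal).

Augment with F' → F and build the canonical LR(0) collection (I0 = CLOSURE({[F' → . F]}), then GOTO on every symbol after a dot until no new states appear). It has 10 states:
  I0: { [F → . +], [F → . P g D], [F' → . F], [P → . +], [P → . e] }  — shift
  I1: { [F → + .], [P → + .] }  — 2 reduces
  I2: { [F' → F .] }  — accept
  I3: { [F → P . g D] }  — shift
  I4: { [P → e .] }  — reduce
  I5: { [D → . a e], [D → . g], [F → P g . D] }  — shift
  I6: { [F → P g D .] }  — reduce
  I7: { [D → a . e] }  — shift
  I8: { [D → g .] }  — reduce
  I9: { [D → a e .] }  — reduce

No state contains both a complete item and a shift item.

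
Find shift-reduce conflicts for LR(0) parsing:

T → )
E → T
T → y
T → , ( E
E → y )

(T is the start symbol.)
Yes — I8: [T → y .] vs [E → y . )]

A shift-reduce conflict occurs when an LR(0) state has both:
  - a complete (reduce) item [A → α .] (dot at the end), and
  - a shift item [B → β . c γ] (dot before a terminal).

Augment with T' → T and build the canonical LR(0) collection (I0 = CLOSURE({[T' → . T]}), then GOTO on every symbol after a dot until no new states appear). It has 10 states:
  I0: { [T → . )], [T → . , ( E], [T → . y], [T' → . T] }  — shift
  I1: { [T → ) .] }  — reduce
  I2: { [T → , . ( E] }  — shift
  I3: { [T' → T .] }  — accept
  I4: { [T → y .] }  — reduce
  I5: { [E → . T], [E → . y )], [T → , ( . E], [T → . )], [T → . , ( E], [T → . y] }  — shift
  I6: { [T → , ( E .] }  — reduce
  I7: { [E → T .] }  — reduce
  I8: { [E → y . )], [T → y .] }  — shift, reduce
  I9: { [E → y ) .] }  — reduce

I8 contains reduce item [T → y .] and shift item [E → y . )] — shift-reduce conflict.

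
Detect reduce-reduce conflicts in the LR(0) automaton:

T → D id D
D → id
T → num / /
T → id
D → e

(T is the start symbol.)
Augment with T' → T and build the canonical LR(0) collection (I0 = CLOSURE({[T' → . T]}), then GOTO on every symbol after a dot until no new states appear). It has 11 states:
  I0: { [D → . e], [D → . id], [T → . D id D], [T → . id], [T → . num / /], [T' → . T] }  — shift
  I1: { [T → D . id D] }  — shift
  I2: { [T' → T .] }  — accept
  I3: { [D → e .] }  — reduce
  I4: { [D → id .], [T → id .] }  — 2 reduces
  I5: { [T → num . / /] }  — shift
  I6: { [T → num / . /] }  — shift
  I7: { [T → num / / .] }  — reduce
  I8: { [D → . e], [D → . id], [T → D id . D] }  — shift
  I9: { [T → D id D .] }  — reduce
  I10: { [D → id .] }  — reduce

I4 contains complete items [D → id .], [T → id .] — reduce-reduce conflict.

Answer: Yes — I4: [D → id .] vs [T → id .]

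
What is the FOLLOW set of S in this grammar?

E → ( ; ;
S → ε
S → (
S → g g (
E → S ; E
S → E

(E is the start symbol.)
{ ';' }

To compute FOLLOW(S), find every occurrence of S on a right-hand side N → α S β: add FIRST(β) \ {ε}, and if β is empty or nullable also add FOLLOW(N). Iterate to a fixed point.

In E → S ; E: S is followed by ';' E, add FIRST(';' E) \ {ε} = { ';' }

Taking the union: FOLLOW(S) = { ';' }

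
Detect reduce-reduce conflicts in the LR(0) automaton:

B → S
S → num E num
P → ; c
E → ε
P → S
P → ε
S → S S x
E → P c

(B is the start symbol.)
A reduce-reduce conflict occurs when an LR(0) state has two complete items [A → α .] and [B → β .] — both call for a reduction, and with no lookahead the parser cannot choose between them.

Augment with B' → B and build the canonical LR(0) collection (I0 = CLOSURE({[B' → . B]}), then GOTO on every symbol after a dot until no new states appear). It has 13 states:
  I0: { [B → . S], [B' → . B], [S → . S S x], [S → . num E num] }  — shift
  I1: { [B' → B .] }  — accept
  I2: { [B → S .], [S → . S S x], [S → . num E num], [S → S . S x] }  — shift, reduce
  I3: { [E → . P c], [E → .], [P → . ; c], [P → . S], [P → .], [S → . S S x], [S → . num E num], [S → num . E num] }  — shift, 2 reduces
  I4: { [P → ; . c] }  — shift
  I5: { [S → num E . num] }  — shift
  I6: { [E → P . c] }  — shift
  I7: { [P → S .], [S → . S S x], [S → . num E num], [S → S . S x] }  — shift, reduce
  I8: { [S → . S S x], [S → . num E num], [S → S . S x], [S → S S . x] }  — shift
  I9: { [S → S S x .] }  — reduce
  I10: { [E → P c .] }  — reduce
  I11: { [S → num E num .] }  — reduce
  I12: { [P → ; c .] }  — reduce

I3 contains complete items [E → .], [P → .] — reduce-reduce conflict.

Answer: Yes — I3: [E → .] vs [P → .]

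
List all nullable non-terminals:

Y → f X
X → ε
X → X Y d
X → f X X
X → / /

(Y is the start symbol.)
{ 'X' }

ε-productions: X → ε
So X is immediately nullable.
No further non-terminal can be added: every production for the remaining non-terminals contains a terminal or a non-nullable non-terminal.
Nullable = { 'X' }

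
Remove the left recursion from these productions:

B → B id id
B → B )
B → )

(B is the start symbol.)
B → ) B'
B' → id id B'
B' → ) B'
B' → ε

B is directly left-recursive. The standard transformation for
  A → A α₁ | ... | A α_m | β₁ | ... | β_n
is
  A  → β₁ A' | ... | β_n A'
  A' → α₁ A' | ... | α_m A' | ε

B → ) becomes B → ) B'
B → B id id becomes B' → id id B'
B → B ) becomes B' → ) B'
Add B' → ε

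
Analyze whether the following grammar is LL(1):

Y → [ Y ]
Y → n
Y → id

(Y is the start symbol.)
A grammar is LL(1) if for each non-terminal N with multiple productions, the predict sets of those productions are pairwise disjoint, where PREDICT(N → α) = (FIRST(α) \ {ε}) ∪ (FOLLOW(N) if α ⇒* ε).

For Y:
  PREDICT(Y → '[' Y ']') = { '[' }
  PREDICT(Y → n) = { 'n' }
  PREDICT(Y → id) = { 'id' }

All predict sets are disjoint. The grammar IS LL(1).

Answer: Yes, the grammar is LL(1).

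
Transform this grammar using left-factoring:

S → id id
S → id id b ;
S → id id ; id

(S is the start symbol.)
S → id id S'
S' → ε
S' → b ;
S' → ; id

Left-factoring transforms A → αβ₁ | αβ₂ into A → αA' and A' → β₁ | β₂
(α is the longest common prefix among the alternatives). Repeat until
no nonterminal has two alternatives with a common prefix.

Round 1: S has alternatives sharing prefix 'id id'. Introduce S': S → id id S'
  Add: S' → ε
  Add: S' → b ;
  Add: S' → ; id

No remaining common prefixes — done.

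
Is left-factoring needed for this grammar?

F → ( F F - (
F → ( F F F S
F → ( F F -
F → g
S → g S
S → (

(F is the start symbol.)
Left-factoring is needed when two productions for the same non-terminal
share a common prefix on the right-hand side.

Productions for F:
  F → ( F F - (
  F → ( F F F S
  F → ( F F -
  F → g
Productions for S:
  S → g S
  S → (

Found common prefix '( F F' in productions for F

Answer: Yes, F has productions with common prefix '( F F'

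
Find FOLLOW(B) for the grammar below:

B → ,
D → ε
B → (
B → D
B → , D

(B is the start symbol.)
{ $ }

To compute FOLLOW(B), find every occurrence of B on a right-hand side N → α B β: add FIRST(β) \ {ε}, and if β is empty or nullable also add FOLLOW(N). Iterate to a fixed point.

B is the start symbol, so $ ∈ FOLLOW(B).
B does not occur on any right-hand side.

Taking the union: FOLLOW(B) = { $ }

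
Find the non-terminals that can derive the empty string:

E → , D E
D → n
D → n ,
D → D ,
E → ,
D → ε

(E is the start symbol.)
A non-terminal is nullable if it can derive ε (the empty string): either it has an ε-production, or it has a production whose right-hand side consists entirely of nullable non-terminals.

ε-productions: D → ε
So D is immediately nullable.
No further non-terminal can be added: every production for the remaining non-terminals contains a terminal or a non-nullable non-terminal.
Nullable = { 'D' }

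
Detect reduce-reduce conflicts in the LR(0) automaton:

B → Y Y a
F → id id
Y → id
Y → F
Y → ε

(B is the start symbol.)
No reduce-reduce conflicts

A reduce-reduce conflict occurs when an LR(0) state has two complete items [A → α .] and [B → β .] — both call for a reduction, and with no lookahead the parser cannot choose between them.

Augment with B' → B and build the canonical LR(0) collection (I0 = CLOSURE({[B' → . B]}), then GOTO on every symbol after a dot until no new states appear). It has 8 states:
  I0: { [B → . Y Y a], [B' → . B], [F → . id id], [Y → . F], [Y → . id], [Y → .] }  — shift, reduce
  I1: { [B' → B .] }  — accept
  I2: { [Y → F .] }  — reduce
  I3: { [B → Y . Y a], [F → . id id], [Y → . F], [Y → . id], [Y → .] }  — shift, reduce
  I4: { [F → id . id], [Y → id .] }  — shift, reduce
  I5: { [F → id id .] }  — reduce
  I6: { [B → Y Y . a] }  — shift
  I7: { [B → Y Y a .] }  — reduce

No state contains more than one complete item.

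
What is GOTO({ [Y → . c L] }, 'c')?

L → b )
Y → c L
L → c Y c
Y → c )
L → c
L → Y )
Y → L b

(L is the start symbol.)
{ [L → . Y )], [L → . b )], [L → . c Y c], [L → . c], [Y → . L b], [Y → . c )], [Y → . c L], [Y → c . L] }

GOTO(I, 'c') = CLOSURE({ [A → αX.β] : [A → α.Xβ] ∈ I, X = 'c' })

Items with dot before 'c', with the dot advanced:
  [Y → . c L] → [Y → c . L]
Closure of the advanced items:
  [Y → c . L] has the dot before L: add [L → . b )], [L → . c Y c], [L → . c], [L → . Y )]
  [L → . Y )] has the dot before Y: add [Y → . c L], [Y → . c )], [Y → . L b]

GOTO = { [L → . Y )], [L → . b )], [L → . c Y c], [L → . c], [Y → . L b], [Y → . c )], [Y → . c L], [Y → c . L] }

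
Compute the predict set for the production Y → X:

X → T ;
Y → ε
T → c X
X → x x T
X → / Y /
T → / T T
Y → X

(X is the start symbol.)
PREDICT(Y → X) = (FIRST(RHS) \ {ε}) ∪ (FOLLOW(Y) if ε ∈ FIRST(RHS), i.e. RHS ⇒* ε)
FIRST(X) = { '/', 'c', 'x' }
FIRST(X) = { '/', 'c', 'x' }
ε ∉ FIRST(X), so FOLLOW(Y) is not added.
PREDICT(Y → X) = { '/', 'c', 'x' }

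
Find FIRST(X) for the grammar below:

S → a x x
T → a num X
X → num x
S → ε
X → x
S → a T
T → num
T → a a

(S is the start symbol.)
From X → num x:
  - num is a terminal: add 'num' and stop
From X → x:
  - x is a terminal: add 'x' and stop

Collecting: FIRST(X) = { 'num', 'x' }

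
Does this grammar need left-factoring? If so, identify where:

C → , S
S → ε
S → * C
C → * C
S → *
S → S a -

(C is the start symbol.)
Yes, S has productions with common prefix '*'

Left-factoring is needed when two productions for the same non-terminal
share a common prefix on the right-hand side.

Productions for C:
  C → , S
  C → * C
Productions for S:
  S → ε
  S → * C
  S → *
  S → S a -

Found common prefix '*' in productions for S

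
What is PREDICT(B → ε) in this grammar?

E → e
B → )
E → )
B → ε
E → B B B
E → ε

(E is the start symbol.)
{ $, ')' }

PREDICT(B → ε) = (FIRST(RHS) \ {ε}) ∪ (FOLLOW(B) if ε ∈ FIRST(RHS), i.e. RHS ⇒* ε)
The right-hand side is ε (FIRST(ε) = { ε }), so the predict set is FOLLOW(B) = { $, ')' }
PREDICT(B → ε) = { $, ')' }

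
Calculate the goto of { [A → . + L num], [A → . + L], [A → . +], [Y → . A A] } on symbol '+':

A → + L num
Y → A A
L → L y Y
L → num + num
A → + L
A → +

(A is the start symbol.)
{ [A → + . L num], [A → + . L], [A → + .], [L → . L y Y], [L → . num + num] }

GOTO(I, '+') = CLOSURE({ [A → αX.β] : [A → α.Xβ] ∈ I, X = '+' })

Items with dot before '+', with the dot advanced:
  [A → . +] → [A → + .]
  [A → . + L] → [A → + . L]
  [A → . + L num] → [A → + . L num]
Closure of the advanced items:
  [A → + . L] has the dot before L: add [L → . L y Y], [L → . num + num]

GOTO = { [A → + . L num], [A → + . L], [A → + .], [L → . L y Y], [L → . num + num] }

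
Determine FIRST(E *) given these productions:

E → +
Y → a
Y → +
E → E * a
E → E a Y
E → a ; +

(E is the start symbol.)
{ '+', 'a' }

FIRST sets of the non-terminals involved (from the grammar, by fixed-point iteration):
  FIRST(E) = { '+', 'a' }

To compute FIRST(E *), process the symbols left to right:
Symbol E is a non-terminal. Add FIRST(E) \ {ε} = { '+', 'a' }
E is not nullable (ε ∉ FIRST(E)), so stop here.
FIRST(E *) = { '+', 'a' }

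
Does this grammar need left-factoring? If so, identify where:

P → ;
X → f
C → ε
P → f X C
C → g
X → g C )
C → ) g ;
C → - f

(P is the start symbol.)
Left-factoring is needed when two productions for the same non-terminal
share a common prefix on the right-hand side.

Productions for P:
  P → ;
  P → f X C
Productions for X:
  X → f
  X → g C )
Productions for C:
  C → ε
  C → g
  C → ) g ;
  C → - f

No common prefixes found.

Answer: No, left-factoring is not needed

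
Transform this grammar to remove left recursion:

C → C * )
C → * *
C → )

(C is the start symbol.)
C → * * C'
C → ) C'
C' → * ) C'
C' → ε

C is directly left-recursive. The standard transformation for
  A → A α₁ | ... | A α_m | β₁ | ... | β_n
is
  A  → β₁ A' | ... | β_n A'
  A' → α₁ A' | ... | α_m A' | ε

C → * * becomes C → * * C'
C → ) becomes C → ) C'
C → C * ) becomes C' → * ) C'
Add C' → ε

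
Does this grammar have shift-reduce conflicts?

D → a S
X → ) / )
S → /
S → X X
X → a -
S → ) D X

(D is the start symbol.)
No shift-reduce conflicts

A shift-reduce conflict occurs when an LR(0) state has both:
  - a complete (reduce) item [A → α .] (dot at the end), and
  - a shift item [B → β . c γ] (dot before a terminal).

Augment with D' → D and build the canonical LR(0) collection (I0 = CLOSURE({[D' → . D]}), then GOTO on every symbol after a dot until no new states appear). It has 15 states:
  I0: { [D → . a S], [D' → . D] }  — shift
  I1: { [D' → D .] }  — accept
  I2: { [D → a . S], [S → . ) D X], [S → . /], [S → . X X], [X → . ) / )], [X → . a -] }  — shift
  I3: { [D → . a S], [S → ) . D X], [X → ) . / )] }  — shift
  I4: { [S → / .] }  — reduce
  I5: { [D → a S .] }  — reduce
  I6: { [S → X . X], [X → . ) / )], [X → . a -] }  — shift
  I7: { [X → a . -] }  — shift
  I8: { [X → a - .] }  — reduce
  I9: { [X → ) . / )] }  — shift
  I10: { [S → X X .] }  — reduce
  I11: { [X → ) / . )] }  — shift
  I12: { [X → ) / ) .] }  — reduce
  I13: { [S → ) D . X], [X → . ) / )], [X → . a -] }  — shift
  I14: { [S → ) D X .] }  — reduce

No state contains both a complete item and a shift item.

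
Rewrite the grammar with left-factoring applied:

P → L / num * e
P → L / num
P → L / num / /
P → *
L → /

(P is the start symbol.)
Left-factoring transforms A → αβ₁ | αβ₂ into A → αA' and A' → β₁ | β₂
(α is the longest common prefix among the alternatives). Repeat until
no nonterminal has two alternatives with a common prefix.

Round 1: P has alternatives sharing prefix 'L / num'. Introduce P': P → L / num P'
  Add: P' → * e
  Add: P' → ε
  Add: P' → / /

No remaining common prefixes — done.

Resulting grammar:
P → L / num P'
P' → * e
P' → ε
P' → / /
P → *
L → /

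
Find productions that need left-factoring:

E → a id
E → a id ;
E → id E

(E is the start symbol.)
Left-factoring is needed when two productions for the same non-terminal
share a common prefix on the right-hand side.

Productions for E:
  E → a id
  E → a id ;
  E → id E

Found common prefix 'a id' in productions for E

Answer: Yes, E has productions with common prefix 'a id'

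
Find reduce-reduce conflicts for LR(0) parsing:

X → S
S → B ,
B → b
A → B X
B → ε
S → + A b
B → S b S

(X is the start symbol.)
No reduce-reduce conflicts

Augment with X' → X and build the canonical LR(0) collection (I0 = CLOSURE({[X' → . X]}), then GOTO on every symbol after a dot until no new states appear). It has 14 states:
  I0: { [B → . S b S], [B → . b], [B → .], [S → . + A b], [S → . B ,], [X → . S], [X' → . X] }  — shift, reduce
  I1: { [A → . B X], [B → . S b S], [B → . b], [B → .], [S → + . A b], [S → . + A b], [S → . B ,] }  — shift, reduce
  I2: { [S → B . ,] }  — shift
  I3: { [B → S . b S], [X → S .] }  — shift, reduce
  I4: { [X' → X .] }  — accept
  I5: { [B → b .] }  — reduce
  I6: { [B → . S b S], [B → . b], [B → .], [B → S b . S], [S → . + A b], [S → . B ,] }  — shift, reduce
  I7: { [B → S . b S], [B → S b S .] }  — shift, reduce
  I8: { [S → B , .] }  — reduce
  I9: { [S → + A . b] }  — shift
  I10: { [A → B . X], [B → . S b S], [B → . b], [B → .], [S → . + A b], [S → . B ,], [S → B . ,], [X → . S] }  — shift, reduce
  I11: { [B → S . b S] }  — shift
  I12: { [A → B X .] }  — reduce
  I13: { [S → + A b .] }  — reduce

No state contains more than one complete item.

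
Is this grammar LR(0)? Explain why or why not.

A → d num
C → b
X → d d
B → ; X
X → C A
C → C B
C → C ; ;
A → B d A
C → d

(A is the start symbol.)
No. Shift-reduce conflict between [C → d .] and [X → d . d]

A grammar is LR(0) if no state in the canonical LR(0) collection has:
  - both a shift item (dot before a terminal) and a complete item (shift-reduce conflict), or
  - two or more complete items (reduce-reduce conflict; the accept item [A' → A .] counts as a complete item here).

Augment with A' → A and build the canonical LR(0) collection (I0 = CLOSURE({[A' → . A]}), then GOTO on every symbol after a dot until no new states appear). It has 17 states:
  I0: { [A → . B d A], [A → . d num], [A' → . A], [B → . ; X] }  — shift
  I1: { [B → ; . X], [C → . C ; ;], [C → . C B], [C → . b], [C → . d], [X → . C A], [X → . d d] }  — shift
  I2: { [A' → A .] }  — accept
  I3: { [A → B . d A] }  — shift
  I4: { [A → d . num] }  — shift
  I5: { [A → d num .] }  — reduce
  I6: { [A → . B d A], [A → . d num], [A → B d . A], [B → . ; X] }  — shift
  I7: { [A → B d A .] }  — reduce
  I8: { [A → . B d A], [A → . d num], [B → . ; X], [C → C . ; ;], [C → C . B], [X → C . A] }  — shift
  I9: { [B → ; X .] }  — reduce
  I10: { [C → b .] }  — reduce
  I11: { [C → d .], [X → d . d] }  — shift, reduce
  I12: { [X → d d .] }  — reduce
  I13: { [B → ; . X], [C → . C ; ;], [C → . C B], [C → . b], [C → . d], [C → C ; . ;], [X → . C A], [X → . d d] }  — shift
  I14: { [X → C A .] }  — reduce
  I15: { [A → B . d A], [C → C B .] }  — shift, reduce
  I16: { [C → C ; ; .] }  — reduce

Conflict in state I11:
  Shift-reduce conflict between [C → d .] and [X → d . d]
So the grammar is NOT LR(0).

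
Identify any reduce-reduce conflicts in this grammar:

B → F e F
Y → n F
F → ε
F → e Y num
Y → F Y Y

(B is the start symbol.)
Augment with B' → B and build the canonical LR(0) collection (I0 = CLOSURE({[B' → . B]}), then GOTO on every symbol after a dot until no new states appear). It has 13 states:
  I0: { [B → . F e F], [B' → . B], [F → . e Y num], [F → .] }  — shift, reduce
  I1: { [B' → B .] }  — accept
  I2: { [B → F . e F] }  — shift
  I3: { [F → . e Y num], [F → .], [F → e . Y num], [Y → . F Y Y], [Y → . n F] }  — shift, reduce
  I4: { [F → . e Y num], [F → .], [Y → . F Y Y], [Y → . n F], [Y → F . Y Y] }  — shift, reduce
  I5: { [F → e Y . num] }  — shift
  I6: { [F → . e Y num], [F → .], [Y → n . F] }  — shift, reduce
  I7: { [Y → n F .] }  — reduce
  I8: { [F → e Y num .] }  — reduce
  I9: { [F → . e Y num], [F → .], [Y → . F Y Y], [Y → . n F], [Y → F Y . Y] }  — shift, reduce
  I10: { [Y → F Y Y .] }  — reduce
  I11: { [B → F e . F], [F → . e Y num], [F → .] }  — shift, reduce
  I12: { [B → F e F .] }  — reduce

No state contains more than one complete item.

Answer: No reduce-reduce conflicts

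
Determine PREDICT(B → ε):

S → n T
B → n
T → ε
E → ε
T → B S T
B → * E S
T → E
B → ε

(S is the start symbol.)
PREDICT(B → ε) = (FIRST(RHS) \ {ε}) ∪ (FOLLOW(B) if ε ∈ FIRST(RHS), i.e. RHS ⇒* ε)
The right-hand side is ε (FIRST(ε) = { ε }), so the predict set is FOLLOW(B) = { 'n' }
PREDICT(B → ε) = { 'n' }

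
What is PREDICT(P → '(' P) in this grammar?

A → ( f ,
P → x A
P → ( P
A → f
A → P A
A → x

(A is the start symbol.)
{ '(' }

PREDICT(P → '(' P) = (FIRST(RHS) \ {ε}) ∪ (FOLLOW(P) if ε ∈ FIRST(RHS), i.e. RHS ⇒* ε)
FIRST('(' P) = { '(' }
ε ∉ FIRST('(' P), so FOLLOW(P) is not added.
PREDICT(P → '(' P) = { '(' }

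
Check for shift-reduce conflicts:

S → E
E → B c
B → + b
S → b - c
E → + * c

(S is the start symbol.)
A shift-reduce conflict occurs when an LR(0) state has both:
  - a complete (reduce) item [A → α .] (dot at the end), and
  - a shift item [B → β . c γ] (dot before a terminal).

Augment with S' → S and build the canonical LR(0) collection (I0 = CLOSURE({[S' → . S]}), then GOTO on every symbol after a dot until no new states appear). It has 12 states:
  I0: { [B → . + b], [E → . + * c], [E → . B c], [S → . E], [S → . b - c], [S' → . S] }  — shift
  I1: { [B → + . b], [E → + . * c] }  — shift
  I2: { [E → B . c] }  — shift
  I3: { [S → E .] }  — reduce
  I4: { [S' → S .] }  — accept
  I5: { [S → b . - c] }  — shift
  I6: { [S → b - . c] }  — shift
  I7: { [S → b - c .] }  — reduce
  I8: { [E → B c .] }  — reduce
  I9: { [E → + * . c] }  — shift
  I10: { [B → + b .] }  — reduce
  I11: { [E → + * c .] }  — reduce

No state contains both a complete item and a shift item.

Answer: No shift-reduce conflicts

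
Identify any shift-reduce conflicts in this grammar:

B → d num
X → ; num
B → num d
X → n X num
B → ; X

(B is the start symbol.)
No shift-reduce conflicts

A shift-reduce conflict occurs when an LR(0) state has both:
  - a complete (reduce) item [A → α .] (dot at the end), and
  - a shift item [B → β . c γ] (dot before a terminal).

Augment with B' → B and build the canonical LR(0) collection (I0 = CLOSURE({[B' → . B]}), then GOTO on every symbol after a dot until no new states appear). It has 13 states:
  I0: { [B → . ; X], [B → . d num], [B → . num d], [B' → . B] }  — shift
  I1: { [B → ; . X], [X → . ; num], [X → . n X num] }  — shift
  I2: { [B' → B .] }  — accept
  I3: { [B → d . num] }  — shift
  I4: { [B → num . d] }  — shift
  I5: { [B → num d .] }  — reduce
  I6: { [B → d num .] }  — reduce
  I7: { [X → ; . num] }  — shift
  I8: { [B → ; X .] }  — reduce
  I9: { [X → . ; num], [X → . n X num], [X → n . X num] }  — shift
  I10: { [X → n X . num] }  — shift
  I11: { [X → n X num .] }  — reduce
  I12: { [X → ; num .] }  — reduce

No state contains both a complete item and a shift item.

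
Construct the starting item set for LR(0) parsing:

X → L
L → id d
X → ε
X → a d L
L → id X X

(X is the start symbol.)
First, augment the grammar with X' → X
I₀ = CLOSURE({ [X' → . X] }):
  [X' → . X] has the dot before X: add [X → . L], [X → .], [X → . a d L]
  [X → . L] has the dot before L: add [L → . id d], [L → . id X X]
No further items can be added.

I₀ = { [L → . id X X], [L → . id d], [X → . L], [X → . a d L], [X → .], [X' → . X] }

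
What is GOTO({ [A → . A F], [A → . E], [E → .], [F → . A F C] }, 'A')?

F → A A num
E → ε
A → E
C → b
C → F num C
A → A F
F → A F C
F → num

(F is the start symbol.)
{ [A → . A F], [A → . E], [A → A . F], [E → .], [F → . A A num], [F → . A F C], [F → . num], [F → A . F C] }

GOTO(I, 'A') = CLOSURE({ [A → αX.β] : [A → α.Xβ] ∈ I, X = 'A' })

Items with dot before 'A', with the dot advanced:
  [A → . A F] → [A → A . F]
  [F → . A F C] → [F → A . F C]
Closure of the advanced items:
  [A → A . F] has the dot before F: add [F → . A A num], [F → . A F C], [F → . num]
  [F → . A A num] has the dot before A: add [A → . E], [A → . A F]
  [A → . E] has the dot before E: add [E → .]

GOTO = { [A → . A F], [A → . E], [A → A . F], [E → .], [F → . A A num], [F → . A F C], [F → . num], [F → A . F C] }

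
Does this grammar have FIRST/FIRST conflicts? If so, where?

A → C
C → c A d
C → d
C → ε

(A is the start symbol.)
No FIRST/FIRST conflicts.

Productions for C:
  C → c A d: FIRST = { 'c' }
  C → d: FIRST = { 'd' }
  C → ε: FIRST = { ε }
A has only one production, so no FIRST/FIRST conflict is possible there.

All alternatives of each non-terminal have pairwise disjoint FIRST sets.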